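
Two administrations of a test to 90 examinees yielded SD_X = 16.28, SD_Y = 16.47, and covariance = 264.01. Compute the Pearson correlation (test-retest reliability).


r = cov(X,Y) / (SD_X * SD_Y)
r = 264.01 / (16.28 * 16.47)
r = 264.01 / 268.1316
r = 0.9846

0.9846


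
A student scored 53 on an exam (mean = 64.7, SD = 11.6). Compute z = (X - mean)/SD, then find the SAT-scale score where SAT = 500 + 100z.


z = (X - mean) / SD = (53 - 64.7) / 11.6
z = -11.7 / 11.6
z = -1.0086
SAT-scale = SAT = 500 + 100z
Carry z at full precision (z = -11.7 / 11.6) into the conversion:
SAT-scale = 500 + 100 * (-11.7 / 11.6) = 500 + -1170 / 11.6
SAT-scale = 500 + -100.8621
SAT-scale = 399.1379

399.1379


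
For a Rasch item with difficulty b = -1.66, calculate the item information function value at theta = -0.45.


P = 1/(1+exp(-(-0.45--1.66))) = 0.7703
I = P*(1-P) = 0.7703 * 0.2297
I = 0.1769

0.1769


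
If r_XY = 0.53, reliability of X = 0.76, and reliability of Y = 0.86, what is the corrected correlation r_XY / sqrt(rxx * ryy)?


r_corrected = rxy / sqrt(rxx * ryy)
= 0.53 / sqrt(0.76 * 0.86)
= 0.53 / sqrt(0.6536)
= 0.53 / 0.808455
r_corrected = 0.6556

0.6556


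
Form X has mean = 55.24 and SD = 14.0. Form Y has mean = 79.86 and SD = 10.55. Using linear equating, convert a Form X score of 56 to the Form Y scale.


slope = SD_Y / SD_X = 10.55 / 14.0 ~ 0.7536
intercept = mean_Y - slope * mean_X = 79.86 - (10.55 / 14.0) * 55.24 ~ 38.2327
Y = slope * X + intercept. To avoid rounding drift from the rounded slope/intercept, evaluate the equivalent form Y = mean_Y + SD_Y * (X - mean_X) / SD_X at full precision:
Y = 79.86 + 10.55 * (56 - 55.24) / 14.0
Y = 79.86 + 10.55 * 0.76 / 14.0
Y = 79.86 + 8.018 / 14.0
Y = 79.86 + 0.5727
Y = 80.4327

80.4327


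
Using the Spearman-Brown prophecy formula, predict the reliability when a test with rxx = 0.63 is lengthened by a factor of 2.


r_new = (n * rxx) / (1 + (n-1) * rxx)
r_new = (2 * 0.63) / (1 + 1 * 0.63)
r_new = 1.26 / 1.63
r_new = 0.773

0.773


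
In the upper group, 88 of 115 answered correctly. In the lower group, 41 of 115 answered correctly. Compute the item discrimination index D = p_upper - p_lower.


p_upper = 88/115 = 0.7652
p_lower = 41/115 = 0.3565
D = 0.7652 - 0.3565 = 0.4087

0.4087


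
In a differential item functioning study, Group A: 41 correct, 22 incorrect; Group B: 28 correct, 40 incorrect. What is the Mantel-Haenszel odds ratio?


Odds_A = 41/22 = 1.8636
Odds_B = 28/40 = 0.7
OR = Odds_A / Odds_B = 1.8636 / 0.7
Exactly, OR = (41 * 40) / (22 * 28) = 1640 / 616
OR = 2.6623

2.6623


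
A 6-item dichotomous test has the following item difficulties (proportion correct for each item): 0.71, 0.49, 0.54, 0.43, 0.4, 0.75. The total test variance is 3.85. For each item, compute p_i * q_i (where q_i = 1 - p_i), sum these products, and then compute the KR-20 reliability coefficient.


For each item, compute p_i * q_i:
  Item 1: 0.71 * 0.29 = 0.2059
  Item 2: 0.49 * 0.51 = 0.2499
  Item 3: 0.54 * 0.46 = 0.2484
  Item 4: 0.43 * 0.57 = 0.2451
  Item 5: 0.4 * 0.6 = 0.24
  Item 6: 0.75 * 0.25 = 0.1875
Sum(p_i * q_i) = 0.2059 + 0.2499 + 0.2484 + 0.2451 + 0.24 + 0.1875 = 1.3768
KR-20 = (k/(k-1)) * (1 - Sum(p_i*q_i) / Var_total)
= (6/5) * (1 - 1.3768/3.85)
= 1.2 * 0.6424
KR-20 = 0.7709

0.7709


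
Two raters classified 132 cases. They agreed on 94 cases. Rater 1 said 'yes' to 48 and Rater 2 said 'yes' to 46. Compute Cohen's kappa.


P_o = 94/132 = 0.712121
P_e = (48*46 + 84*86) / 17424 = 0.541322
kappa = (P_o - P_e) / (1 - P_e)
kappa = (0.712121 - 0.541322) / (1 - 0.541322)
kappa = 0.3724

0.3724


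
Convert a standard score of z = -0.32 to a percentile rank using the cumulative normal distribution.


CDF(z) = 0.5 * (1 + erf(z/sqrt(2)))
erf(-0.2263) = -0.251
CDF = 0.3745
Percentile rank = 0.3745 * 100 = 37.45

37.45


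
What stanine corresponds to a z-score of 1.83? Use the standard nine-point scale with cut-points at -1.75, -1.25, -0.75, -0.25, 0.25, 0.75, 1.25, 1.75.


Stanine boundaries: [-1.75, -1.25, -0.75, -0.25, 0.25, 0.75, 1.25, 1.75]
z = 1.83
Check each boundary:
  z >= -1.75 -> could be stanine 2
  z >= -1.25 -> could be stanine 3
  z >= -0.75 -> could be stanine 4
  z >= -0.25 -> could be stanine 5
  z >= 0.25 -> could be stanine 6
  z >= 0.75 -> could be stanine 7
  z >= 1.25 -> could be stanine 8
  z >= 1.75 -> could be stanine 9
Highest qualifying boundary gives stanine = 9

9


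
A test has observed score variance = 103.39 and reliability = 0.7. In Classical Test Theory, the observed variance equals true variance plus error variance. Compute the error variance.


var_true = rxx * var_obs = 0.7 * 103.39 = 72.373
var_error = var_obs - var_true
var_error = 103.39 - 72.373
var_error = 31.017

31.017


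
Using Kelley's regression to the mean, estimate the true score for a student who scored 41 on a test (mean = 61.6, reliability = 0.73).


T_est = rxx * X + (1 - rxx) * mean
T_est = 0.73 * 41 + 0.27 * 61.6
T_est = 29.93 + 16.632
T_est = 46.562

46.562


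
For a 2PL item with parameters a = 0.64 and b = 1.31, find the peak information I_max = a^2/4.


For 2PL, max info at theta = b = 1.31
I_max = a^2 / 4 = 0.64^2 / 4
= 0.4096 / 4
I_max = 0.1024

0.1024


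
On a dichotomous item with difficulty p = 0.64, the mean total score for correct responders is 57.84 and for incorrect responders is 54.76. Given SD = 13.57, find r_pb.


q = 1 - p = 0.36
rpb = ((M1 - M0) / SD) * sqrt(p * q)
rpb = ((57.84 - 54.76) / 13.57) * sqrt(0.64 * 0.36)
rpb = 0.1089

0.1089


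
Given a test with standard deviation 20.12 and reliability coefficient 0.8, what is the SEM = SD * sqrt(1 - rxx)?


SEM = SD * sqrt(1 - rxx)
SEM = 20.12 * sqrt(1 - 0.8)
SEM = 20.12 * sqrt(0.2) = 20.12 * 0.447214
SEM = 8.9979

8.9979


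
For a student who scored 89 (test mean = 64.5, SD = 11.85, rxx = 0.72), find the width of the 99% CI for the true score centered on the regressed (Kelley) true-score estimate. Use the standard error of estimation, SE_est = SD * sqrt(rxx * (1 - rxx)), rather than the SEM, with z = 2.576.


True score estimate = 0.72*89 + 0.28*64.5 = 82.14
SE_est = SD * sqrt(rxx * (1 - rxx)) = 11.85 * sqrt(0.72 * 0.28) = 11.85 * sqrt(0.2016) = 5.320637
CI = T_est +/- z * SE_est, so width = 2 * z * SE_est = 2 * 2.576 * 5.320637
Width = 27.4119

27.4119


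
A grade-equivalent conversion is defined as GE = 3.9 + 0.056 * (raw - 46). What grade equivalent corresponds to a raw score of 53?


raw - median = 53 - 46 = 7
slope * diff = 0.056 * 7 = 0.392
GE = 3.9 + 0.392
GE = 4.292

4.292


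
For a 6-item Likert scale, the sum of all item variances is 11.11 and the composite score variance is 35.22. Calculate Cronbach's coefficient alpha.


alpha = (k/(k-1)) * (1 - sum(si^2)/s_total^2)
= (6/5) * (1 - 11.11/35.22)
alpha = 0.8215

0.8215


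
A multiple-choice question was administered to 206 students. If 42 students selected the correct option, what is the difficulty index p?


Item difficulty p = number correct / total examinees
p = 42 / 206
p = 0.2039

0.2039


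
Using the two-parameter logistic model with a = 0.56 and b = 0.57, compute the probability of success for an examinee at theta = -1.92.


a*(theta - b) = 0.56 * (-1.92 - 0.57) = -1.3944
exp(--1.3944) = 4.0326
P = 1 / (1 + 4.0326)
P = 0.1987

0.1987


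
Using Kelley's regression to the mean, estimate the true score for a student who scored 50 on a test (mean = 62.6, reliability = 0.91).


T_est = rxx * X + (1 - rxx) * mean
T_est = 0.91 * 50 + 0.09 * 62.6
T_est = 45.5 + 5.634
T_est = 51.134

51.134


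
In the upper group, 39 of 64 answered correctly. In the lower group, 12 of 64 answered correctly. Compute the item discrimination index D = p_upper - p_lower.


p_upper = 39/64 = 0.6094
p_lower = 12/64 = 0.1875
D = 0.6094 - 0.1875 = 0.4219

0.4219


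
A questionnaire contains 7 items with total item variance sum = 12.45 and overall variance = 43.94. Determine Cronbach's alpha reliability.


alpha = (k/(k-1)) * (1 - sum(si^2)/s_total^2)
= (7/6) * (1 - 12.45/43.94)
alpha = 0.8361

0.8361


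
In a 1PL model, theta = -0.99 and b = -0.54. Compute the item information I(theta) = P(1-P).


P = 1/(1+exp(-(-0.99--0.54))) = 0.3894
I = P*(1-P) = 0.3894 * 0.6106
I = 0.2378

0.2378


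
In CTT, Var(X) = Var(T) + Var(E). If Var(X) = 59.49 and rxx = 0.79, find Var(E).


var_true = rxx * var_obs = 0.79 * 59.49 = 46.9971
var_error = var_obs - var_true
var_error = 59.49 - 46.9971
var_error = 12.4929

12.4929


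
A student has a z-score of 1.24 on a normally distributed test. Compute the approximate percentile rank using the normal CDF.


CDF(z) = 0.5 * (1 + erf(z/sqrt(2)))
erf(0.8768) = 0.785
CDF = 0.8925
Percentile rank = 0.8925 * 100 = 89.25

89.25


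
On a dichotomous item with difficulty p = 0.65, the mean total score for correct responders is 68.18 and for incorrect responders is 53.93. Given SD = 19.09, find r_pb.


q = 1 - p = 0.35
rpb = ((M1 - M0) / SD) * sqrt(p * q)
rpb = ((68.18 - 53.93) / 19.09) * sqrt(0.65 * 0.35)
rpb = 0.356

0.356


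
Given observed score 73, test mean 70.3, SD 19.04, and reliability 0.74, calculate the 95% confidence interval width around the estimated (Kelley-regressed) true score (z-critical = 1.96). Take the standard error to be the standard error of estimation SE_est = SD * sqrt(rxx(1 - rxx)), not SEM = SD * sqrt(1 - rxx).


True score estimate = 0.74*73 + 0.26*70.3 = 72.298
SE_est = SD * sqrt(rxx * (1 - rxx)) = 19.04 * sqrt(0.74 * 0.26) = 19.04 * sqrt(0.1924) = 8.351596
CI = T_est +/- z * SE_est, so width = 2 * z * SE_est = 2 * 1.96 * 8.351596
Width = 32.7383

32.7383


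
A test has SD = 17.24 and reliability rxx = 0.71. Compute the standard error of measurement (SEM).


SEM = SD * sqrt(1 - rxx)
SEM = 17.24 * sqrt(1 - 0.71)
SEM = 17.24 * sqrt(0.29) = 17.24 * 0.538516
SEM = 9.284

9.284


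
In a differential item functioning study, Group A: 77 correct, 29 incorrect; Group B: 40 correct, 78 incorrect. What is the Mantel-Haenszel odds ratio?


Odds_A = 77/29 = 2.6552
Odds_B = 40/78 = 0.5128
OR = Odds_A / Odds_B = 2.6552 / 0.5128
Exactly, OR = (77 * 78) / (29 * 40) = 6006 / 1160
OR = 5.1776

5.1776


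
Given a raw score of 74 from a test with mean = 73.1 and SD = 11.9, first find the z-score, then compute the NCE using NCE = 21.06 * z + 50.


z = (X - mean) / SD = (74 - 73.1) / 11.9
z = 0.9 / 11.9
z = 0.0756
NCE = NCE = 21.06z + 50
Carry z at full precision (z = 0.9 / 11.9) into the conversion:
NCE = 21.06 * (0.9 / 11.9) + 50 = 18.954 / 11.9 + 50
NCE = 1.5928 + 50
NCE = 51.5928

51.5928


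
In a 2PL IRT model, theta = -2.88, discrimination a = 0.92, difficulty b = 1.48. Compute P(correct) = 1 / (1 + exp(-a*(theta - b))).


a*(theta - b) = 0.92 * (-2.88 - 1.48) = -4.0112
exp(--4.0112) = 55.2131
P = 1 / (1 + 55.2131)
P = 0.0178

0.0178


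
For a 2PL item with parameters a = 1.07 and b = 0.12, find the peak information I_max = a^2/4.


For 2PL, max info at theta = b = 0.12
I_max = a^2 / 4 = 1.07^2 / 4
= 1.1449 / 4
I_max = 0.2862

0.2862


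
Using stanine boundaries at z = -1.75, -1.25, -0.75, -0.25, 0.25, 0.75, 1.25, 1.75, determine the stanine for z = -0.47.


Stanine boundaries: [-1.75, -1.25, -0.75, -0.25, 0.25, 0.75, 1.25, 1.75]
z = -0.47
Check each boundary:
  z >= -1.75 -> could be stanine 2
  z >= -1.25 -> could be stanine 3
  z >= -0.75 -> could be stanine 4
  z < -0.25
  z < 0.25
  z < 0.75
  z < 1.25
  z < 1.75
Highest qualifying boundary gives stanine = 4

4


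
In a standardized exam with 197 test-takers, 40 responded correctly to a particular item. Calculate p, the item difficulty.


Item difficulty p = number correct / total examinees
p = 40 / 197
p = 0.203

0.203


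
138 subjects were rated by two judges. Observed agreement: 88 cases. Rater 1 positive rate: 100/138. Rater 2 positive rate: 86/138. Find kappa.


P_o = 88/138 = 0.637681
P_e = (100*86 + 38*52) / 19044 = 0.555346
kappa = (P_o - P_e) / (1 - P_e)
kappa = (0.637681 - 0.555346) / (1 - 0.555346)
kappa = 0.1852

0.1852


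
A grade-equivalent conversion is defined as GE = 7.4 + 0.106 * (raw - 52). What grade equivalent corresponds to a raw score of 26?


raw - median = 26 - 52 = -26
slope * diff = 0.106 * -26 = -2.756
GE = 7.4 + -2.756
GE = 4.644

4.644


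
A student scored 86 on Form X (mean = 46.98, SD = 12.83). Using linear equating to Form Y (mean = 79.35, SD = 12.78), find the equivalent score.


slope = SD_Y / SD_X = 12.78 / 12.83 ~ 0.9961
intercept = mean_Y - slope * mean_X = 79.35 - (12.78 / 12.83) * 46.98 ~ 32.5531
Y = slope * X + intercept. To avoid rounding drift from the rounded slope/intercept, evaluate the equivalent form Y = mean_Y + SD_Y * (X - mean_X) / SD_X at full precision:
Y = 79.35 + 12.78 * (86 - 46.98) / 12.83
Y = 79.35 + 12.78 * 39.02 / 12.83
Y = 79.35 + 498.6756 / 12.83
Y = 79.35 + 38.8679
Y = 118.2179

118.2179


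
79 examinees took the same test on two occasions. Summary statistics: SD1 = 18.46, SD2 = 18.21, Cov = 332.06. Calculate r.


r = cov(X,Y) / (SD_X * SD_Y)
r = 332.06 / (18.46 * 18.21)
r = 332.06 / 336.1566
r = 0.9878

0.9878


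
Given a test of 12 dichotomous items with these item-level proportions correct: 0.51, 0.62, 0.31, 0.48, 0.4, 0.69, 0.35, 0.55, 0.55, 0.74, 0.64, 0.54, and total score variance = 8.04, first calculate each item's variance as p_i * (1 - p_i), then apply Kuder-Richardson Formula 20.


For each item, compute p_i * q_i:
  Item 1: 0.51 * 0.49 = 0.2499
  Item 2: 0.62 * 0.38 = 0.2356
  Item 3: 0.31 * 0.69 = 0.2139
  Item 4: 0.48 * 0.52 = 0.2496
  Item 5: 0.4 * 0.6 = 0.24
  Item 6: 0.69 * 0.31 = 0.2139
  Item 7: 0.35 * 0.65 = 0.2275
  Item 8: 0.55 * 0.45 = 0.2475
  Item 9: 0.55 * 0.45 = 0.2475
  Item 10: 0.74 * 0.26 = 0.1924
  Item 11: 0.64 * 0.36 = 0.2304
  Item 12: 0.54 * 0.46 = 0.2484
Sum(p_i * q_i) = 0.2499 + 0.2356 + 0.2139 + 0.2496 + 0.24 + 0.2139 + 0.2275 + 0.2475 + 0.2475 + 0.1924 + 0.2304 + 0.2484 = 2.7966
KR-20 = (k/(k-1)) * (1 - Sum(p_i*q_i) / Var_total)
= (12/11) * (1 - 2.7966/8.04)
= 1.0909 * 0.6522
KR-20 = 0.7115

0.7115


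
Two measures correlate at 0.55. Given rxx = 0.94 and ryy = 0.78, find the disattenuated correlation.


r_corrected = rxy / sqrt(rxx * ryy)
= 0.55 / sqrt(0.94 * 0.78)
= 0.55 / sqrt(0.7332)
= 0.55 / 0.856271
r_corrected = 0.6423

0.6423


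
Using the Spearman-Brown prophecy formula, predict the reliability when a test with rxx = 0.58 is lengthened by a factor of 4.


r_new = (n * rxx) / (1 + (n-1) * rxx)
r_new = (4 * 0.58) / (1 + 3 * 0.58)
r_new = 2.32 / 2.74
r_new = 0.8467

0.8467


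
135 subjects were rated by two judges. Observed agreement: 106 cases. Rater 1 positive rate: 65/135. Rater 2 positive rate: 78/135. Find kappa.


P_o = 106/135 = 0.785185
P_e = (65*78 + 70*57) / 18225 = 0.497119
kappa = (P_o - P_e) / (1 - P_e)
kappa = (0.785185 - 0.497119) / (1 - 0.497119)
kappa = 0.5728

0.5728


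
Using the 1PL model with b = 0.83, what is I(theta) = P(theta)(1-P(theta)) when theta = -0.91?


P = 1/(1+exp(-(-0.91-0.83))) = 0.1493
I = P*(1-P) = 0.1493 * 0.8507
I = 0.127

0.127


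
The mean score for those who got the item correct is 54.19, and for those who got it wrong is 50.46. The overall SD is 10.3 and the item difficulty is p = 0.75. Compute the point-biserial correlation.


q = 1 - p = 0.25
rpb = ((M1 - M0) / SD) * sqrt(p * q)
rpb = ((54.19 - 50.46) / 10.3) * sqrt(0.75 * 0.25)
rpb = 0.1568

0.1568


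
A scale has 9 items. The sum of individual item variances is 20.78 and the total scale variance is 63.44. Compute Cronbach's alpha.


alpha = (k/(k-1)) * (1 - sum(si^2)/s_total^2)
= (9/8) * (1 - 20.78/63.44)
alpha = 0.7565

0.7565


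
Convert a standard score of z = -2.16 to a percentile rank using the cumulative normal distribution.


CDF(z) = 0.5 * (1 + erf(z/sqrt(2)))
erf(-1.5274) = -0.9692
CDF = 0.0154
Percentile rank = 0.0154 * 100 = 1.54

1.54


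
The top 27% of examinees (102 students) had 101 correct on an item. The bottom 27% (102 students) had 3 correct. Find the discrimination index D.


p_upper = 101/102 = 0.9902
p_lower = 3/102 = 0.0294
D = 0.9902 - 0.0294 = 0.9608

0.9608


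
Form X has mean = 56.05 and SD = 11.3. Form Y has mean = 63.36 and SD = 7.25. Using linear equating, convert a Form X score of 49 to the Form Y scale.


slope = SD_Y / SD_X = 7.25 / 11.3 ~ 0.6416
intercept = mean_Y - slope * mean_X = 63.36 - (7.25 / 11.3) * 56.05 ~ 27.3987
Y = slope * X + intercept. To avoid rounding drift from the rounded slope/intercept, evaluate the equivalent form Y = mean_Y + SD_Y * (X - mean_X) / SD_X at full precision:
Y = 63.36 + 7.25 * (49 - 56.05) / 11.3
Y = 63.36 - 7.25 * 7.05 / 11.3
Y = 63.36 - 51.1125 / 11.3
Y = 63.36 - 4.5232
Y = 58.8368

58.8368


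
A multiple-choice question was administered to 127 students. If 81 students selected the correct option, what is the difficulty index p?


Item difficulty p = number correct / total examinees
p = 81 / 127
p = 0.6378

0.6378


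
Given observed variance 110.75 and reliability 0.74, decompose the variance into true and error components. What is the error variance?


var_true = rxx * var_obs = 0.74 * 110.75 = 81.955
var_error = var_obs - var_true
var_error = 110.75 - 81.955
var_error = 28.795

28.795


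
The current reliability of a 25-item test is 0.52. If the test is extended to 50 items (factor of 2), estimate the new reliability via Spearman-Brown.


r_new = (n * rxx) / (1 + (n-1) * rxx)
r_new = (2 * 0.52) / (1 + 1 * 0.52)
r_new = 1.04 / 1.52
r_new = 0.6842

0.6842


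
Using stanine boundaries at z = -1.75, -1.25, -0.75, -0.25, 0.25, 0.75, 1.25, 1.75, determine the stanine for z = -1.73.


Stanine boundaries: [-1.75, -1.25, -0.75, -0.25, 0.25, 0.75, 1.25, 1.75]
z = -1.73
Check each boundary:
  z >= -1.75 -> could be stanine 2
  z < -1.25
  z < -0.75
  z < -0.25
  z < 0.25
  z < 0.75
  z < 1.25
  z < 1.75
Highest qualifying boundary gives stanine = 2

2


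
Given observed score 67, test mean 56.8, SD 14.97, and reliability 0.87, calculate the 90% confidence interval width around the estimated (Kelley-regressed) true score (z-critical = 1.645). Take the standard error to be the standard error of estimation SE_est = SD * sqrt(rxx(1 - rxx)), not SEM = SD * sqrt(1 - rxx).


True score estimate = 0.87*67 + 0.13*56.8 = 65.674
SE_est = SD * sqrt(rxx * (1 - rxx)) = 14.97 * sqrt(0.87 * 0.13) = 14.97 * sqrt(0.1131) = 5.034462
CI = T_est +/- z * SE_est, so width = 2 * z * SE_est = 2 * 1.645 * 5.034462
Width = 16.5634

16.5634


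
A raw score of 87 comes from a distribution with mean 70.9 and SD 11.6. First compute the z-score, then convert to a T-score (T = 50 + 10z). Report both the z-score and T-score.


z = (X - mean) / SD = (87 - 70.9) / 11.6
z = 16.1 / 11.6
z = 1.3879
T-score = T = 50 + 10z
Carry z at full precision (z = 16.1 / 11.6) into the conversion:
T-score = 50 + 10 * (16.1 / 11.6) = 50 + 161 / 11.6
T-score = 50 + 13.8793
T-score = 63.8793

63.8793


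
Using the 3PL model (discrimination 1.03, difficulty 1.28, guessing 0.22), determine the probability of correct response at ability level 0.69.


logit = 1.03*(0.69 - 1.28) = -0.6077
P* = 1/(1 + exp(--0.6077)) = 0.3526
P = 0.22 + (1 - 0.22) * 0.3526
P = 0.495

0.495


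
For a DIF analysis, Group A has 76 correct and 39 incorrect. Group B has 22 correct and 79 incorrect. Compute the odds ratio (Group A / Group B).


Odds_A = 76/39 = 1.9487
Odds_B = 22/79 = 0.2785
OR = Odds_A / Odds_B = 1.9487 / 0.2785
Exactly, OR = (76 * 79) / (39 * 22) = 6004 / 858
OR = 6.9977

6.9977


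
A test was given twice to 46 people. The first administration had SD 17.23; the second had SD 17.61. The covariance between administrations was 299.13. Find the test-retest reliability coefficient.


r = cov(X,Y) / (SD_X * SD_Y)
r = 299.13 / (17.23 * 17.61)
r = 299.13 / 303.4203
r = 0.9859

0.9859


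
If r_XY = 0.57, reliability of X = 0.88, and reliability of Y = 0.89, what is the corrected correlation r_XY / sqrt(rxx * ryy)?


r_corrected = rxy / sqrt(rxx * ryy)
= 0.57 / sqrt(0.88 * 0.89)
= 0.57 / sqrt(0.7832)
= 0.57 / 0.884986
r_corrected = 0.6441

0.6441


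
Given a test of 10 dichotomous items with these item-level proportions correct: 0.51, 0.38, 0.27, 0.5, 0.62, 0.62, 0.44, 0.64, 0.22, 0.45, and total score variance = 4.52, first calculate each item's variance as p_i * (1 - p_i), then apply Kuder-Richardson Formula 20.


For each item, compute p_i * q_i:
  Item 1: 0.51 * 0.49 = 0.2499
  Item 2: 0.38 * 0.62 = 0.2356
  Item 3: 0.27 * 0.73 = 0.1971
  Item 4: 0.5 * 0.5 = 0.25
  Item 5: 0.62 * 0.38 = 0.2356
  Item 6: 0.62 * 0.38 = 0.2356
  Item 7: 0.44 * 0.56 = 0.2464
  Item 8: 0.64 * 0.36 = 0.2304
  Item 9: 0.22 * 0.78 = 0.1716
  Item 10: 0.45 * 0.55 = 0.2475
Sum(p_i * q_i) = 0.2499 + 0.2356 + 0.1971 + 0.25 + 0.2356 + 0.2356 + 0.2464 + 0.2304 + 0.1716 + 0.2475 = 2.2997
KR-20 = (k/(k-1)) * (1 - Sum(p_i*q_i) / Var_total)
= (10/9) * (1 - 2.2997/4.52)
= 1.1111 * 0.4912
KR-20 = 0.5458

0.5458


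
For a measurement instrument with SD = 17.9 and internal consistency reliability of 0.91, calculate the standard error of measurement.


SEM = SD * sqrt(1 - rxx)
SEM = 17.9 * sqrt(1 - 0.91)
SEM = 17.9 * sqrt(0.09) = 17.9 * 0.3
SEM = 5.37

5.37


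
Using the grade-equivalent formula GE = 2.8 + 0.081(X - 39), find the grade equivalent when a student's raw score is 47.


raw - median = 47 - 39 = 8
slope * diff = 0.081 * 8 = 0.648
GE = 2.8 + 0.648
GE = 3.448

3.448


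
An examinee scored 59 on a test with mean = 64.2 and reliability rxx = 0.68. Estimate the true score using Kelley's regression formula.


T_est = rxx * X + (1 - rxx) * mean
T_est = 0.68 * 59 + 0.32 * 64.2
T_est = 40.12 + 20.544
T_est = 60.664

60.664


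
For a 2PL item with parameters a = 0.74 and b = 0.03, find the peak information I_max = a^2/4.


For 2PL, max info at theta = b = 0.03
I_max = a^2 / 4 = 0.74^2 / 4
= 0.5476 / 4
I_max = 0.1369

0.1369


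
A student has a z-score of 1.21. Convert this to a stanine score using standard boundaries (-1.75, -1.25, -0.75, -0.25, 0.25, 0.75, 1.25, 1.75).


Stanine boundaries: [-1.75, -1.25, -0.75, -0.25, 0.25, 0.75, 1.25, 1.75]
z = 1.21
Check each boundary:
  z >= -1.75 -> could be stanine 2
  z >= -1.25 -> could be stanine 3
  z >= -0.75 -> could be stanine 4
  z >= -0.25 -> could be stanine 5
  z >= 0.25 -> could be stanine 6
  z >= 0.75 -> could be stanine 7
  z < 1.25
  z < 1.75
Highest qualifying boundary gives stanine = 7

7


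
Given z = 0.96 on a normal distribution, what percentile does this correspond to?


CDF(z) = 0.5 * (1 + erf(z/sqrt(2)))
erf(0.6788) = 0.6629
CDF = 0.8315
Percentile rank = 0.8315 * 100 = 83.15

83.15


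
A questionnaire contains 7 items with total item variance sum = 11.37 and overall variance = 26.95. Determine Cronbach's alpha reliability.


alpha = (k/(k-1)) * (1 - sum(si^2)/s_total^2)
= (7/6) * (1 - 11.37/26.95)
alpha = 0.6745

0.6745


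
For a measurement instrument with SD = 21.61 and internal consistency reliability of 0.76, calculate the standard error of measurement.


SEM = SD * sqrt(1 - rxx)
SEM = 21.61 * sqrt(1 - 0.76)
SEM = 21.61 * sqrt(0.24) = 21.61 * 0.489898
SEM = 10.5867

10.5867


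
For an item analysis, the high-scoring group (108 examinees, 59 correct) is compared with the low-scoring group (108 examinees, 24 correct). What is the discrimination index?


p_upper = 59/108 = 0.5463
p_lower = 24/108 = 0.2222
D = 0.5463 - 0.2222 = 0.3241

0.3241


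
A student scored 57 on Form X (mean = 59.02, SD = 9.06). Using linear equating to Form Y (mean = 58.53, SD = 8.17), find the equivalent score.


slope = SD_Y / SD_X = 8.17 / 9.06 ~ 0.9018
intercept = mean_Y - slope * mean_X = 58.53 - (8.17 / 9.06) * 59.02 ~ 5.3078
Y = slope * X + intercept. To avoid rounding drift from the rounded slope/intercept, evaluate the equivalent form Y = mean_Y + SD_Y * (X - mean_X) / SD_X at full precision:
Y = 58.53 + 8.17 * (57 - 59.02) / 9.06
Y = 58.53 - 8.17 * 2.02 / 9.06
Y = 58.53 - 16.5034 / 9.06
Y = 58.53 - 1.8216
Y = 56.7084

56.7084


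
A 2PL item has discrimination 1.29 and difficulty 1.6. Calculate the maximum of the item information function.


For 2PL, max info at theta = b = 1.6
I_max = a^2 / 4 = 1.29^2 / 4
= 1.6641 / 4
I_max = 0.416

0.416


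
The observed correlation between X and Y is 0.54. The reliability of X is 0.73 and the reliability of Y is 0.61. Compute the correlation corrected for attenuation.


r_corrected = rxy / sqrt(rxx * ryy)
= 0.54 / sqrt(0.73 * 0.61)
= 0.54 / sqrt(0.4453)
= 0.54 / 0.667308
r_corrected = 0.8092

0.8092


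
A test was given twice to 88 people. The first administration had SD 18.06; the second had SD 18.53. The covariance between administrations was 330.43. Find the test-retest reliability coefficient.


r = cov(X,Y) / (SD_X * SD_Y)
r = 330.43 / (18.06 * 18.53)
r = 330.43 / 334.6518
r = 0.9874

0.9874


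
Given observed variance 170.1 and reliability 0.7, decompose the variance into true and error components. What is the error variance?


var_true = rxx * var_obs = 0.7 * 170.1 = 119.07
var_error = var_obs - var_true
var_error = 170.1 - 119.07
var_error = 51.03

51.03


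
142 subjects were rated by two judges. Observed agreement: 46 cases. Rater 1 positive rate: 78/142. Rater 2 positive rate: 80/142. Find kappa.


P_o = 46/142 = 0.323944
P_e = (78*80 + 64*62) / 20164 = 0.506249
kappa = (P_o - P_e) / (1 - P_e)
kappa = (0.323944 - 0.506249) / (1 - 0.506249)
kappa = -0.3692

-0.3692


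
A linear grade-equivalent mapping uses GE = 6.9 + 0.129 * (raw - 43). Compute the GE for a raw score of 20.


raw - median = 20 - 43 = -23
slope * diff = 0.129 * -23 = -2.967
GE = 6.9 + -2.967
GE = 3.933

3.933


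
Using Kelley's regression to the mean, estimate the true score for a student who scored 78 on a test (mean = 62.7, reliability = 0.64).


T_est = rxx * X + (1 - rxx) * mean
T_est = 0.64 * 78 + 0.36 * 62.7
T_est = 49.92 + 22.572
T_est = 72.492

72.492


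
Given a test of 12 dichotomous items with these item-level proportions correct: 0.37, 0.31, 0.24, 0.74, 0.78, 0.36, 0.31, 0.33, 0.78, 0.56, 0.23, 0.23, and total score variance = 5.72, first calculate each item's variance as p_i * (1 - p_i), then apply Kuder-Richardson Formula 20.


For each item, compute p_i * q_i:
  Item 1: 0.37 * 0.63 = 0.2331
  Item 2: 0.31 * 0.69 = 0.2139
  Item 3: 0.24 * 0.76 = 0.1824
  Item 4: 0.74 * 0.26 = 0.1924
  Item 5: 0.78 * 0.22 = 0.1716
  Item 6: 0.36 * 0.64 = 0.2304
  Item 7: 0.31 * 0.69 = 0.2139
  Item 8: 0.33 * 0.67 = 0.2211
  Item 9: 0.78 * 0.22 = 0.1716
  Item 10: 0.56 * 0.44 = 0.2464
  Item 11: 0.23 * 0.77 = 0.1771
  Item 12: 0.23 * 0.77 = 0.1771
Sum(p_i * q_i) = 0.2331 + 0.2139 + 0.1824 + 0.1924 + 0.1716 + 0.2304 + 0.2139 + 0.2211 + 0.1716 + 0.2464 + 0.1771 + 0.1771 = 2.431
KR-20 = (k/(k-1)) * (1 - Sum(p_i*q_i) / Var_total)
= (12/11) * (1 - 2.431/5.72)
= 1.0909 * 0.575
KR-20 = 0.6273

0.6273


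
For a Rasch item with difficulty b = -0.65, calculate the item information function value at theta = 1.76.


P = 1/(1+exp(-(1.76--0.65))) = 0.9176
I = P*(1-P) = 0.9176 * 0.0824
I = 0.0756

0.0756


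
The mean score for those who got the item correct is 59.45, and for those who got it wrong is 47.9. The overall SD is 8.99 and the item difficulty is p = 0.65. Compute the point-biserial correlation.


q = 1 - p = 0.35
rpb = ((M1 - M0) / SD) * sqrt(p * q)
rpb = ((59.45 - 47.9) / 8.99) * sqrt(0.65 * 0.35)
rpb = 0.6128

0.6128


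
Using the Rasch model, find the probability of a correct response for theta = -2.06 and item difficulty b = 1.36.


theta - b = -2.06 - 1.36 = -3.42
exp(-(theta - b)) = exp(3.42) = 30.5694
P = 1 / (1 + 30.5694)
P = 0.0317

0.0317


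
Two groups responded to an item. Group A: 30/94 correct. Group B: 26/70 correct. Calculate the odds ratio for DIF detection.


Odds_A = 30/64 = 0.4688
Odds_B = 26/44 = 0.5909
OR = Odds_A / Odds_B = 0.4688 / 0.5909
Exactly, OR = (30 * 44) / (64 * 26) = 1320 / 1664
OR = 0.7933

0.7933


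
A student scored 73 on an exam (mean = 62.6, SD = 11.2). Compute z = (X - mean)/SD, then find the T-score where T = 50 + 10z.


z = (X - mean) / SD = (73 - 62.6) / 11.2
z = 10.4 / 11.2
z = 0.9286
T-score = T = 50 + 10z
Carry z at full precision (z = 10.4 / 11.2) into the conversion:
T-score = 50 + 10 * (10.4 / 11.2) = 50 + 104 / 11.2
T-score = 50 + 9.2857
T-score = 59.2857

59.2857


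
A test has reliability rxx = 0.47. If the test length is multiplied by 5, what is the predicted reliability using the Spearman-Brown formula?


r_new = (n * rxx) / (1 + (n-1) * rxx)
r_new = (5 * 0.47) / (1 + 4 * 0.47)
r_new = 2.35 / 2.88
r_new = 0.816

0.816


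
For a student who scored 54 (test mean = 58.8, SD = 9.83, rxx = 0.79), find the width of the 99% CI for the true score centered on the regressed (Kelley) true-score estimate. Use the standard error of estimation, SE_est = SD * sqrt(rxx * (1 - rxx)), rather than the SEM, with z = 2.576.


True score estimate = 0.79*54 + 0.21*58.8 = 55.008
SE_est = SD * sqrt(rxx * (1 - rxx)) = 9.83 * sqrt(0.79 * 0.21) = 9.83 * sqrt(0.1659) = 4.00384
CI = T_est +/- z * SE_est, so width = 2 * z * SE_est = 2 * 2.576 * 4.00384
Width = 20.6278

20.6278


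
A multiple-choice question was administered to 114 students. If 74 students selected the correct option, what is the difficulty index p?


Item difficulty p = number correct / total examinees
p = 74 / 114
p = 0.6491

0.6491


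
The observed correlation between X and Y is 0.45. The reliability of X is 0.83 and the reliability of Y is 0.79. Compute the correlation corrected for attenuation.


r_corrected = rxy / sqrt(rxx * ryy)
= 0.45 / sqrt(0.83 * 0.79)
= 0.45 / sqrt(0.6557)
= 0.45 / 0.809753
r_corrected = 0.5557

0.5557


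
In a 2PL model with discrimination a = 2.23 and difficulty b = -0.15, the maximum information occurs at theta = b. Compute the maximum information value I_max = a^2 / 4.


For 2PL, max info at theta = b = -0.15
I_max = a^2 / 4 = 2.23^2 / 4
= 4.9729 / 4
I_max = 1.2432

1.2432


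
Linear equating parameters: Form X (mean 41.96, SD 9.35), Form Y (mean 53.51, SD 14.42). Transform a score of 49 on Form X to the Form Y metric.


slope = SD_Y / SD_X = 14.42 / 9.35 ~ 1.5422
intercept = mean_Y - slope * mean_X = 53.51 - (14.42 / 9.35) * 41.96 ~ -11.2026
Y = slope * X + intercept. To avoid rounding drift from the rounded slope/intercept, evaluate the equivalent form Y = mean_Y + SD_Y * (X - mean_X) / SD_X at full precision:
Y = 53.51 + 14.42 * (49 - 41.96) / 9.35
Y = 53.51 + 14.42 * 7.04 / 9.35
Y = 53.51 + 101.5168 / 9.35
Y = 53.51 + 10.8574
Y = 64.3674

64.3674


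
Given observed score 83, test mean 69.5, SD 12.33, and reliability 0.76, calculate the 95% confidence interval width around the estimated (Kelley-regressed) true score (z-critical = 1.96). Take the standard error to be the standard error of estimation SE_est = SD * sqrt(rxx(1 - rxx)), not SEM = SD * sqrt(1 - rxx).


True score estimate = 0.76*83 + 0.24*69.5 = 79.76
SE_est = SD * sqrt(rxx * (1 - rxx)) = 12.33 * sqrt(0.76 * 0.24) = 12.33 * sqrt(0.1824) = 5.265935
CI = T_est +/- z * SE_est, so width = 2 * z * SE_est = 2 * 1.96 * 5.265935
Width = 20.6425

20.6425


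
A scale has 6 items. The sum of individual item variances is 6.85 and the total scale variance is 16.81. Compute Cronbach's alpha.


alpha = (k/(k-1)) * (1 - sum(si^2)/s_total^2)
= (6/5) * (1 - 6.85/16.81)
alpha = 0.711

0.711


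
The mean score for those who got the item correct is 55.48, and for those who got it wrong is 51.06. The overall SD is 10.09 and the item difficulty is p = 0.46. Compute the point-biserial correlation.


q = 1 - p = 0.54
rpb = ((M1 - M0) / SD) * sqrt(p * q)
rpb = ((55.48 - 51.06) / 10.09) * sqrt(0.46 * 0.54)
rpb = 0.2183

0.2183


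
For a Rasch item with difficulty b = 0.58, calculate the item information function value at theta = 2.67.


P = 1/(1+exp(-(2.67-0.58))) = 0.8899
I = P*(1-P) = 0.8899 * 0.1101
I = 0.098

0.098


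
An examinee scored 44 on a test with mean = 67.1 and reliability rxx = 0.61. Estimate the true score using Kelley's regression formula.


T_est = rxx * X + (1 - rxx) * mean
T_est = 0.61 * 44 + 0.39 * 67.1
T_est = 26.84 + 26.169
T_est = 53.009

53.009


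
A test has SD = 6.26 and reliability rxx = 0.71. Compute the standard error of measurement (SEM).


SEM = SD * sqrt(1 - rxx)
SEM = 6.26 * sqrt(1 - 0.71)
SEM = 6.26 * sqrt(0.29) = 6.26 * 0.538516
SEM = 3.3711

3.3711


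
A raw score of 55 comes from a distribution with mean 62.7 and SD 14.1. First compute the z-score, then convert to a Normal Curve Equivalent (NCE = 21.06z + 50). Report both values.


z = (X - mean) / SD = (55 - 62.7) / 14.1
z = -7.7 / 14.1
z = -0.5461
NCE = NCE = 21.06z + 50
Carry z at full precision (z = -7.7 / 14.1) into the conversion:
NCE = 21.06 * (-7.7 / 14.1) + 50 = -162.162 / 14.1 + 50
NCE = -11.5009 + 50
NCE = 38.4991

38.4991


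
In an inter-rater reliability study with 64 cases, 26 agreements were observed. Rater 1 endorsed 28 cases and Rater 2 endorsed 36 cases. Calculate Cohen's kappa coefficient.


P_o = 26/64 = 0.40625
P_e = (28*36 + 36*28) / 4096 = 0.492188
kappa = (P_o - P_e) / (1 - P_e)
kappa = (0.40625 - 0.492188) / (1 - 0.492188)
kappa = -0.1692

-0.1692


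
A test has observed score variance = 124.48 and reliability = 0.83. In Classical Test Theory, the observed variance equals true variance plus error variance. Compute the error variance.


var_true = rxx * var_obs = 0.83 * 124.48 = 103.3184
var_error = var_obs - var_true
var_error = 124.48 - 103.3184
var_error = 21.1616

21.1616


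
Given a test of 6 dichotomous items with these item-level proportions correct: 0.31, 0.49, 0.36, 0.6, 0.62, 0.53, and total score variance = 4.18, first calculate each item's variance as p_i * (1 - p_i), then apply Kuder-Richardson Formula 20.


For each item, compute p_i * q_i:
  Item 1: 0.31 * 0.69 = 0.2139
  Item 2: 0.49 * 0.51 = 0.2499
  Item 3: 0.36 * 0.64 = 0.2304
  Item 4: 0.6 * 0.4 = 0.24
  Item 5: 0.62 * 0.38 = 0.2356
  Item 6: 0.53 * 0.47 = 0.2491
Sum(p_i * q_i) = 0.2139 + 0.2499 + 0.2304 + 0.24 + 0.2356 + 0.2491 = 1.4189
KR-20 = (k/(k-1)) * (1 - Sum(p_i*q_i) / Var_total)
= (6/5) * (1 - 1.4189/4.18)
= 1.2 * 0.6606
KR-20 = 0.7927

0.7927


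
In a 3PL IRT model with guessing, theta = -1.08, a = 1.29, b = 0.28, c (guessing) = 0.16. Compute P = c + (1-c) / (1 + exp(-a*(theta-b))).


logit = 1.29*(-1.08 - 0.28) = -1.7544
P* = 1/(1 + exp(--1.7544)) = 0.1475
P = 0.16 + (1 - 0.16) * 0.1475
P = 0.2839

0.2839


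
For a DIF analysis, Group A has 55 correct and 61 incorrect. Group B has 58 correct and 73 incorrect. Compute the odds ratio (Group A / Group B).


Odds_A = 55/61 = 0.9016
Odds_B = 58/73 = 0.7945
OR = Odds_A / Odds_B = 0.9016 / 0.7945
Exactly, OR = (55 * 73) / (61 * 58) = 4015 / 3538
OR = 1.1348

1.1348


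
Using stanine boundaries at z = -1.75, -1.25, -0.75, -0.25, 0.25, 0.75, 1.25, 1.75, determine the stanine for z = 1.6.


Stanine boundaries: [-1.75, -1.25, -0.75, -0.25, 0.25, 0.75, 1.25, 1.75]
z = 1.6
Check each boundary:
  z >= -1.75 -> could be stanine 2
  z >= -1.25 -> could be stanine 3
  z >= -0.75 -> could be stanine 4
  z >= -0.25 -> could be stanine 5
  z >= 0.25 -> could be stanine 6
  z >= 0.75 -> could be stanine 7
  z >= 1.25 -> could be stanine 8
  z < 1.75
Highest qualifying boundary gives stanine = 8

8


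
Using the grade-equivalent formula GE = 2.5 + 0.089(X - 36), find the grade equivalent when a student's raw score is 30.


raw - median = 30 - 36 = -6
slope * diff = 0.089 * -6 = -0.534
GE = 2.5 + -0.534
GE = 1.966

1.966


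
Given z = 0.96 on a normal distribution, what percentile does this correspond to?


CDF(z) = 0.5 * (1 + erf(z/sqrt(2)))
erf(0.6788) = 0.6629
CDF = 0.8315
Percentile rank = 0.8315 * 100 = 83.15

83.15


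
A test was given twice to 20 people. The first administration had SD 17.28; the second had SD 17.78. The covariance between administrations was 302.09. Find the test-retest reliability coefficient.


r = cov(X,Y) / (SD_X * SD_Y)
r = 302.09 / (17.28 * 17.78)
r = 302.09 / 307.2384
r = 0.9832

0.9832


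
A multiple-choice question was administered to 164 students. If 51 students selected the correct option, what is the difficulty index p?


Item difficulty p = number correct / total examinees
p = 51 / 164
p = 0.311

0.311


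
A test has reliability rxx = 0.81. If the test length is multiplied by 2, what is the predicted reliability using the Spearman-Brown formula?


r_new = (n * rxx) / (1 + (n-1) * rxx)
r_new = (2 * 0.81) / (1 + 1 * 0.81)
r_new = 1.62 / 1.81
r_new = 0.895

0.895


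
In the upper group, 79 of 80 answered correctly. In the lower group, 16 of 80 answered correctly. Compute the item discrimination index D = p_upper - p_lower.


p_upper = 79/80 = 0.9875
p_lower = 16/80 = 0.2
D = 0.9875 - 0.2 = 0.7875

0.7875


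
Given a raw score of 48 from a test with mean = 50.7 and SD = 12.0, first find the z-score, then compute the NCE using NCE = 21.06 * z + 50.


z = (X - mean) / SD = (48 - 50.7) / 12.0
z = -2.7 / 12.0
z = -0.225
NCE = NCE = 21.06z + 50
Carry z at full precision (z = -2.7 / 12.0) into the conversion:
NCE = 21.06 * (-2.7 / 12.0) + 50 = -56.862 / 12.0 + 50
NCE = -4.7385 + 50
NCE = 45.2615

45.2615


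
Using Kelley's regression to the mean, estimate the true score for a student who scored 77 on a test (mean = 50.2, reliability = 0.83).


T_est = rxx * X + (1 - rxx) * mean
T_est = 0.83 * 77 + 0.17 * 50.2
T_est = 63.91 + 8.534
T_est = 72.444

72.444


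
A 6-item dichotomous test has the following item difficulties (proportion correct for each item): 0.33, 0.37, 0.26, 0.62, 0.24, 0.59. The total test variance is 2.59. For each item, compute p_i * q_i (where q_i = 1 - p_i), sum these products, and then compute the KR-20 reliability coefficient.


For each item, compute p_i * q_i:
  Item 1: 0.33 * 0.67 = 0.2211
  Item 2: 0.37 * 0.63 = 0.2331
  Item 3: 0.26 * 0.74 = 0.1924
  Item 4: 0.62 * 0.38 = 0.2356
  Item 5: 0.24 * 0.76 = 0.1824
  Item 6: 0.59 * 0.41 = 0.2419
Sum(p_i * q_i) = 0.2211 + 0.2331 + 0.1924 + 0.2356 + 0.1824 + 0.2419 = 1.3065
KR-20 = (k/(k-1)) * (1 - Sum(p_i*q_i) / Var_total)
= (6/5) * (1 - 1.3065/2.59)
= 1.2 * 0.4956
KR-20 = 0.5947

0.5947


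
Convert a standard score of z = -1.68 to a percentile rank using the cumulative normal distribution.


CDF(z) = 0.5 * (1 + erf(z/sqrt(2)))
erf(-1.1879) = -0.907
CDF = 0.0465
Percentile rank = 0.0465 * 100 = 4.65

4.65


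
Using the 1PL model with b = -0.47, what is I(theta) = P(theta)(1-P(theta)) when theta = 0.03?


P = 1/(1+exp(-(0.03--0.47))) = 0.6225
I = P*(1-P) = 0.6225 * 0.3775
I = 0.235

0.235


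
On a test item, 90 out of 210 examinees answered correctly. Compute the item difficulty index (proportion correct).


Item difficulty p = number correct / total examinees
p = 90 / 210
p = 0.4286

0.4286


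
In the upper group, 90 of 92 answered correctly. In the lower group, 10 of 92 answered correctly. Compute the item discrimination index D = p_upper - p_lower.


p_upper = 90/92 = 0.9783
p_lower = 10/92 = 0.1087
D = 0.9783 - 0.1087 = 0.8696

0.8696


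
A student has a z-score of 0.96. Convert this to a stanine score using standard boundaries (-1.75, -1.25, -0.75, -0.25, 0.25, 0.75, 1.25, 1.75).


Stanine boundaries: [-1.75, -1.25, -0.75, -0.25, 0.25, 0.75, 1.25, 1.75]
z = 0.96
Check each boundary:
  z >= -1.75 -> could be stanine 2
  z >= -1.25 -> could be stanine 3
  z >= -0.75 -> could be stanine 4
  z >= -0.25 -> could be stanine 5
  z >= 0.25 -> could be stanine 6
  z >= 0.75 -> could be stanine 7
  z < 1.25
  z < 1.75
Highest qualifying boundary gives stanine = 7

7


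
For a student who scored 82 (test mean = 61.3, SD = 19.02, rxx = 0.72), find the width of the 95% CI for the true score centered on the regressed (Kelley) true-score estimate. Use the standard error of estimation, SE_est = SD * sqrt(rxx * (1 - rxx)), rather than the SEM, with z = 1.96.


True score estimate = 0.72*82 + 0.28*61.3 = 76.204
SE_est = SD * sqrt(rxx * (1 - rxx)) = 19.02 * sqrt(0.72 * 0.28) = 19.02 * sqrt(0.2016) = 8.539959
CI = T_est +/- z * SE_est, so width = 2 * z * SE_est = 2 * 1.96 * 8.539959
Width = 33.4766

33.4766
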